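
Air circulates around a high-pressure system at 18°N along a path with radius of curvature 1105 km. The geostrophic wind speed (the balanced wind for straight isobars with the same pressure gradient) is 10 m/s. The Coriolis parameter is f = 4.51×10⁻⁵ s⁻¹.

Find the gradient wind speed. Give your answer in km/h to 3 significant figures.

49.9 km/h

Around a high, pressure-gradient force acts outward with centrifugal, so Coriolis balances both:
fV = (1/ρ)|∂P/∂n| + V²/R  →  V² − fR·V + fR·V_g = 0
With fR = 4.51×10⁻⁵ × 1105×10³ m = 49.8 m/s:
V = [fR − √((fR)² − 4 fR V_g)]/2 = [49.8 − √(49.8² − 4×49.8×10)]/2 = 13.8 m/s
Supergeostrophic (V > V_g = 10 m/s), as expected around a high.
Converting: 13.8 m/s × 3.6 = 49.9 km/h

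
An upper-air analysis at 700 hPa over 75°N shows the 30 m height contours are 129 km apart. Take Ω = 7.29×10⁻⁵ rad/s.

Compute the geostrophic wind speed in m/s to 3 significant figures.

Coriolis parameter at 75°N:
f = 2Ω sin φ = 2 × 7.29×10⁻⁵ × sin 75° = 1.41×10⁻⁴ s⁻¹
Height gradient: |∂Z/∂n| = 30 m / 129000 m = 2.33×10⁻⁴
On a pressure surface, geostrophic balance gives V_g = (g/f)|∂Z/∂n|:
V_g = 9.81 × 2.33×10⁻⁴ / 1.41×10⁻⁴ = 16.2 m/s

16.2 m/s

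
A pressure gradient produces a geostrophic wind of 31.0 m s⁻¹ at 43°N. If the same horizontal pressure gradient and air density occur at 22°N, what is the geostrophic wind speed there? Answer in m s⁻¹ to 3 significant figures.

With the same pressure gradient and density, V_g ∝ 1/f ∝ 1/sin φ.
V₂ = V₁ · sin φ₁ / sin φ₂ = 31.0 × sin 43° / sin 22°
V₂ = 31.0 × 0.6820/0.3746 = 56.4 m s⁻¹

56.4 m s⁻¹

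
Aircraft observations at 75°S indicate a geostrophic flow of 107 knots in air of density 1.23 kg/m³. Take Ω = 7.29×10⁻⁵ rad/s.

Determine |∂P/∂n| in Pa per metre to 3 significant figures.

Coriolis parameter at 75°S:
f = 2Ω sin φ = 2 × 7.29×10⁻⁵ × sin 75° = 1.41×10⁻⁴ s⁻¹
Wind speed in SI: 107 knots = 55.0 m/s
Geostrophic balance rearranged: |∂P/∂n| = f ρ V_g
|∂P/∂n| = 1.41×10⁻⁴ × 1.23 × 55.0 = 9.54×10⁻³ Pa/m

9.54×10⁻³ Pa/m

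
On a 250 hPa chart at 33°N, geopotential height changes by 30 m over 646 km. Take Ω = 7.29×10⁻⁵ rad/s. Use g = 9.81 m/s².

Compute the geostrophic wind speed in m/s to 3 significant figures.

Coriolis parameter at 33°N:
f = 2Ω sin φ = 2 × 7.29×10⁻⁵ × sin 33° = 7.94×10⁻⁵ s⁻¹
Height gradient: |∂Z/∂n| = 30 m / 646000 m = 4.64×10⁻⁵
On a pressure surface, geostrophic balance gives V_g = (g/f)|∂Z/∂n|:
V_g = 9.81 × 4.64×10⁻⁵ / 7.94×10⁻⁵ = 5.74 m/s

5.74 m/s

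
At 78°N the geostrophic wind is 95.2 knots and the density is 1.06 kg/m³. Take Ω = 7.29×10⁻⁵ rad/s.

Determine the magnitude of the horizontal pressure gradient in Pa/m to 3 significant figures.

7.40×10⁻³ Pa/m

Coriolis parameter at 78°N:
f = 2Ω sin φ = 2 × 7.29×10⁻⁵ × sin 78° = 1.43×10⁻⁴ s⁻¹
Wind speed in SI: 95.2 knots = 49.0 m/s
Geostrophic balance rearranged: |∂P/∂n| = f ρ V_g
|∂P/∂n| = 1.43×10⁻⁴ × 1.06 × 49.0 = 7.40×10⁻³ Pa/m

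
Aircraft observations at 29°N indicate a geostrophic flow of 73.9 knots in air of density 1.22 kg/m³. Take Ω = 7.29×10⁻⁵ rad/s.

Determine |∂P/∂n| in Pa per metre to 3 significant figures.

Coriolis parameter at 29°N:
f = 2Ω sin φ = 2 × 7.29×10⁻⁵ × sin 29° = 7.07×10⁻⁵ s⁻¹
Wind speed in SI: 73.9 knots = 38.0 m/s
Geostrophic balance rearranged: |∂P/∂n| = f ρ V_g
|∂P/∂n| = 7.07×10⁻⁵ × 1.22 × 38.0 = 3.28×10⁻³ Pa/m

3.28×10⁻³ Pa/m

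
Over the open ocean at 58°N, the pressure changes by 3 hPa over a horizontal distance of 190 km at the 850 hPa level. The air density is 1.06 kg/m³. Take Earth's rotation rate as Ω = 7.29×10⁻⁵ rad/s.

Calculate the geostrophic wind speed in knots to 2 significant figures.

Coriolis parameter at 58°N:
f = 2Ω sin φ = 2 × 7.29×10⁻⁵ × sin 58° = 1.24×10⁻⁴ s⁻¹
Pressure gradient: |∂P/∂n| = 300 Pa / 190000 m = 1.58×10⁻³ Pa/m
Geostrophic balance (pressure-gradient force = Coriolis force):
V_g = (1/(fρ)) |∂P/∂n| = 1.58×10⁻³ / (1.24×10⁻⁴ × 1.06) = 12.0 m/s
Converting: 12.0 m/s × 1.944 = 23 knots

23 knots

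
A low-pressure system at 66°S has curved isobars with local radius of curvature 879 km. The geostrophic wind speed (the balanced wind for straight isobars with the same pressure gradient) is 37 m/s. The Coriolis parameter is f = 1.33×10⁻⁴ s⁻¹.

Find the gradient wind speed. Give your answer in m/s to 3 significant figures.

29.5 m/s

Around a low, centrifugal force acts outward with Coriolis, so pressure-gradient force balances both:
(1/ρ)|∂P/∂n| = fV + V²/R  →  V² + fR·V − fR·V_g = 0
With fR = 1.33×10⁻⁴ × 879×10³ m = 117 m/s:
V = [−fR + √((fR)² + 4 fR V_g)]/2 = [−117 + √(117² + 4×117×37)]/2 = 29.5 m/s
Subgeostrophic (V < V_g = 37 m/s), as expected around a low.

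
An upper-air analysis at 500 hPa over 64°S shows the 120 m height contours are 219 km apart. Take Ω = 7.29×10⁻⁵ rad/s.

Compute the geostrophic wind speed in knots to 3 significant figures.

Coriolis parameter at 64°S:
f = 2Ω sin φ = 2 × 7.29×10⁻⁵ × sin 64° = 1.31×10⁻⁴ s⁻¹
Height gradient: |∂Z/∂n| = 120 m / 219000 m = 5.48×10⁻⁴
On a pressure surface, geostrophic balance gives V_g = (g/f)|∂Z/∂n|:
V_g = 9.81 × 5.48×10⁻⁴ / 1.31×10⁻⁴ = 41.0 m/s
Converting: 41.0 m/s × 1.944 = 79.7 knots

79.7 knots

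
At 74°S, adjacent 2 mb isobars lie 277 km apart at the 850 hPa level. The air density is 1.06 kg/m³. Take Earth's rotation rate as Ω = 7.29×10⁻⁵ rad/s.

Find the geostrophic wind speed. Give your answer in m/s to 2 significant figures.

4.9 m/s

Coriolis parameter at 74°S:
f = 2Ω sin φ = 2 × 7.29×10⁻⁵ × sin 74° = 1.40×10⁻⁴ s⁻¹
Pressure gradient: |∂P/∂n| = 200 Pa / 277000 m = 7.22×10⁻⁴ Pa/m
Geostrophic balance (pressure-gradient force = Coriolis force):
V_g = (1/(fρ)) |∂P/∂n| = 7.22×10⁻⁴ / (1.40×10⁻⁴ × 1.06) = 4.86 m/s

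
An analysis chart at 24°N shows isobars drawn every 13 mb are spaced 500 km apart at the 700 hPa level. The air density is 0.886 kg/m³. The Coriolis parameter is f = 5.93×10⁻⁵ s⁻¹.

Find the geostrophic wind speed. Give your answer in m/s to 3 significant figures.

49.5 m/s

Pressure gradient: |∂P/∂n| = 1300 Pa / 500000 m = 2.60×10⁻³ Pa/m
Geostrophic balance (pressure-gradient force = Coriolis force):
V_g = (1/(fρ)) |∂P/∂n| = 2.60×10⁻³ / (5.93×10⁻⁵ × 0.886) = 49.5 m/s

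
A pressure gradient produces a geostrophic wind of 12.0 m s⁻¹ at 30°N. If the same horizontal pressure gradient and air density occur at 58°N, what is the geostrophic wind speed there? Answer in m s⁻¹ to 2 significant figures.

7.1 m s⁻¹

With the same pressure gradient and density, V_g ∝ 1/f ∝ 1/sin φ.
V₂ = V₁ · sin φ₁ / sin φ₂ = 12.0 × sin 30° / sin 58°
V₂ = 12.0 × 0.5000/0.8480 = 7.1 m s⁻¹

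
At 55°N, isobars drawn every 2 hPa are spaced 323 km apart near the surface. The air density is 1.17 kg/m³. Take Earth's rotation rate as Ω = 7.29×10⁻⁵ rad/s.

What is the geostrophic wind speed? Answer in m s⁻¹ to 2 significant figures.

Coriolis parameter at 55°N:
f = 2Ω sin φ = 2 × 7.29×10⁻⁵ × sin 55° = 1.19×10⁻⁴ s⁻¹
Pressure gradient: |∂P/∂n| = 200 Pa / 323000 m = 6.19×10⁻⁴ Pa/m
Geostrophic balance (pressure-gradient force = Coriolis force):
V_g = (1/(fρ)) |∂P/∂n| = 6.19×10⁻⁴ / (1.19×10⁻⁴ × 1.17) = 4.43 m/s

4.4 m s⁻¹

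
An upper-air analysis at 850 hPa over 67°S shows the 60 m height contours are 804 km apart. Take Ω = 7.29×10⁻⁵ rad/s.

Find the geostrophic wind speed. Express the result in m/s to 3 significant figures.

5.45 m/s

Coriolis parameter at 67°S:
f = 2Ω sin φ = 2 × 7.29×10⁻⁵ × sin 67° = 1.34×10⁻⁴ s⁻¹
Height gradient: |∂Z/∂n| = 60 m / 804000 m = 7.46×10⁻⁵
On a pressure surface, geostrophic balance gives V_g = (g/f)|∂Z/∂n|:
V_g = 9.81 × 7.46×10⁻⁵ / 1.34×10⁻⁴ = 5.45 m/s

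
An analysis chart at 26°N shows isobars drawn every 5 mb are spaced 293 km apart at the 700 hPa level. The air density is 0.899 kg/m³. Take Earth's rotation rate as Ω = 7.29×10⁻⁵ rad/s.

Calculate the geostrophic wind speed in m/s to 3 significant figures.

Coriolis parameter at 26°N:
f = 2Ω sin φ = 2 × 7.29×10⁻⁵ × sin 26° = 6.39×10⁻⁵ s⁻¹
Pressure gradient: |∂P/∂n| = 500 Pa / 293000 m = 1.71×10⁻³ Pa/m
Geostrophic balance (pressure-gradient force = Coriolis force):
V_g = (1/(fρ)) |∂P/∂n| = 1.71×10⁻³ / (6.39×10⁻⁵ × 0.899) = 29.7 m/s

29.7 m/s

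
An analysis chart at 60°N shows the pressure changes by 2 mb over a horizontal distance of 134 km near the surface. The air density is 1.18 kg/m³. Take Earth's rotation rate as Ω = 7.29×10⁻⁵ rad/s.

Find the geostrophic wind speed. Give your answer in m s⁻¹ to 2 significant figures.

Coriolis parameter at 60°N:
f = 2Ω sin φ = 2 × 7.29×10⁻⁵ × sin 60° = 1.26×10⁻⁴ s⁻¹
Pressure gradient: |∂P/∂n| = 200 Pa / 134000 m = 1.49×10⁻³ Pa/m
Geostrophic balance (pressure-gradient force = Coriolis force):
V_g = (1/(fρ)) |∂P/∂n| = 1.49×10⁻³ / (1.26×10⁻⁴ × 1.18) = 10.0 m/s

10 m s⁻¹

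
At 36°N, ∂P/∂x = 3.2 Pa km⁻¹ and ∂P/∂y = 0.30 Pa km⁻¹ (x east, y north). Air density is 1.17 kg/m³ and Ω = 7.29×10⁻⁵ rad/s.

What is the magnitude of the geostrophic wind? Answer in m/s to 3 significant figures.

32.1 m/s

Coriolis parameter at 36°N:
f = 2Ω sin φ = 2 × 7.29×10⁻⁵ × sin 36° = 8.57×10⁻⁵ s⁻¹
Component geostrophic relations (x east, y north):
u_g = −(1/(fρ)) ∂P/∂y,  v_g = (1/(fρ)) ∂P/∂x
u_g = −(0.30×10⁻³)/(8.57×10⁻⁵ × 1.17) = −2.99 m/s;  v_g = (3.2×10⁻³)/(8.57×10⁻⁵ × 1.17) = 31.9 m/s
|V_g| = √(u_g² + v_g²) = 32.1 m/s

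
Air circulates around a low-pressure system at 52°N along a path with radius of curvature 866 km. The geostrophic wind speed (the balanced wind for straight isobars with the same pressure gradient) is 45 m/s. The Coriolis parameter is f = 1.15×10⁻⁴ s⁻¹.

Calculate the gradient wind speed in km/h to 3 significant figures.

121 km/h

Around a low, centrifugal force acts outward with Coriolis, so pressure-gradient force balances both:
(1/ρ)|∂P/∂n| = fV + V²/R  →  V² + fR·V − fR·V_g = 0
With fR = 1.15×10⁻⁴ × 866×10³ m = 99.6 m/s:
V = [−fR + √((fR)² + 4 fR V_g)]/2 = [−99.6 + √(99.6² + 4×99.6×45)]/2 = 33.6 m/s
Subgeostrophic (V < V_g = 45 m/s), as expected around a low.
Converting: 33.6 m/s × 3.6 = 121 km/h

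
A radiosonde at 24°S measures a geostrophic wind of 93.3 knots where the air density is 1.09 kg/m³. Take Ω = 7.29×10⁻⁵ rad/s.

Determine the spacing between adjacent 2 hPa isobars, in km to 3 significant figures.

64.5 km

Coriolis parameter at 24°S:
f = 2Ω sin φ = 2 × 7.29×10⁻⁵ × sin 24° = 5.93×10⁻⁵ s⁻¹
Wind speed in SI: 93.3 knots = 48.0 m/s
Geostrophic balance rearranged: |∂P/∂n| = f ρ V_g
|∂P/∂n| = 5.93×10⁻⁵ × 1.09 × 48.0 = 3.10×10⁻³ Pa/m
Isobar spacing: Δn = ΔP/|∂P/∂n| = 200 Pa / 3.10×10⁻³ Pa/m = 64463 m ≈ 64.5 km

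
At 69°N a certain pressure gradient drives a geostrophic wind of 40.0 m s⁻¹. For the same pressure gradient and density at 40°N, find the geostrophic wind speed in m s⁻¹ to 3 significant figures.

58.1 m s⁻¹

With the same pressure gradient and density, V_g ∝ 1/f ∝ 1/sin φ.
V₂ = V₁ · sin φ₁ / sin φ₂ = 40.0 × sin 69° / sin 40°
V₂ = 40.0 × 0.9336/0.6428 = 58.1 m s⁻¹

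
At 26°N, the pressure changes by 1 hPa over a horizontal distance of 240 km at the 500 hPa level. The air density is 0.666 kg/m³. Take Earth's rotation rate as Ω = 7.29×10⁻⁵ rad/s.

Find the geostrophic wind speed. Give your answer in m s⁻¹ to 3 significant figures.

9.79 m s⁻¹

Coriolis parameter at 26°N:
f = 2Ω sin φ = 2 × 7.29×10⁻⁵ × sin 26° = 6.39×10⁻⁵ s⁻¹
Pressure gradient: |∂P/∂n| = 100 Pa / 240000 m = 4.17×10⁻⁴ Pa/m
Geostrophic balance (pressure-gradient force = Coriolis force):
V_g = (1/(fρ)) |∂P/∂n| = 4.17×10⁻⁴ / (6.39×10⁻⁵ × 0.666) = 9.79 m/s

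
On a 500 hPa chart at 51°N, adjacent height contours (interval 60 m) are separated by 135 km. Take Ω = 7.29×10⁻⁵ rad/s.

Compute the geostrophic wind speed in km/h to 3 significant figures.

Coriolis parameter at 51°N:
f = 2Ω sin φ = 2 × 7.29×10⁻⁵ × sin 51° = 1.13×10⁻⁴ s⁻¹
Height gradient: |∂Z/∂n| = 60 m / 135000 m = 4.44×10⁻⁴
On a pressure surface, geostrophic balance gives V_g = (g/f)|∂Z/∂n|:
V_g = 9.81 × 4.44×10⁻⁴ / 1.13×10⁻⁴ = 38.5 m/s
Converting: 38.5 m/s × 3.6 = 139 km/h

139 km/h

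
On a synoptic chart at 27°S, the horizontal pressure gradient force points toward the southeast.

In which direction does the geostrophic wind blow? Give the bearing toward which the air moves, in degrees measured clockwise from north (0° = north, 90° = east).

The pressure-gradient force points toward the southeast (bearing 135°).
Geostrophic balance: in the Southern Hemisphere the Coriolis force deflects motion to the left, so the geostrophic wind blows 90° to the left of the pressure-gradient force (low pressure on the right).
Rotating 135° by 90° counterclockwise gives 045° — the wind blows toward the northeast.

045°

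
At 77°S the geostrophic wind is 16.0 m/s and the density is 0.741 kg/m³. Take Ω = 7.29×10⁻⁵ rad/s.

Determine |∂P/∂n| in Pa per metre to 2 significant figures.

Coriolis parameter at 77°S:
f = 2Ω sin φ = 2 × 7.29×10⁻⁵ × sin 77° = 1.42×10⁻⁴ s⁻¹
Geostrophic balance rearranged: |∂P/∂n| = f ρ V_g
|∂P/∂n| = 1.42×10⁻⁴ × 0.741 × 16.0 = 1.68×10⁻³ Pa/m

1.7×10⁻³ Pa/m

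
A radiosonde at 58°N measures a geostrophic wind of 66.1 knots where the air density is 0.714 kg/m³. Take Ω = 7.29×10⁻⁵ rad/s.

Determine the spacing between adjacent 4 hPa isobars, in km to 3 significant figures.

133 km

Coriolis parameter at 58°N:
f = 2Ω sin φ = 2 × 7.29×10⁻⁵ × sin 58° = 1.24×10⁻⁴ s⁻¹
Wind speed in SI: 66.1 knots = 34.0 m/s
Geostrophic balance rearranged: |∂P/∂n| = f ρ V_g
|∂P/∂n| = 1.24×10⁻⁴ × 0.714 × 34.0 = 3.00×10⁻³ Pa/m
Isobar spacing: Δn = ΔP/|∂P/∂n| = 400 Pa / 3.00×10⁻³ Pa/m = 133243 m ≈ 133 km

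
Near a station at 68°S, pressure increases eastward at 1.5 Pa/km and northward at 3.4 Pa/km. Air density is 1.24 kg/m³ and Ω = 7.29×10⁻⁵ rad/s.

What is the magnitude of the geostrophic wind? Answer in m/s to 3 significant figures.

22.2 m/s

Coriolis parameter at 68°S:
f = 2Ω sin φ = 2 × 7.29×10⁻⁵ × sin 68° = 1.35×10⁻⁴ s⁻¹
In the Southern Hemisphere f is negative: f = −1.35×10⁻⁴ s⁻¹.
Component geostrophic relations (x east, y north):
u_g = −(1/(fρ)) ∂P/∂y,  v_g = (1/(fρ)) ∂P/∂x
u_g = −(3.4×10⁻³)/(−1.35×10⁻⁴ × 1.24) = 20.3 m/s;  v_g = (1.5×10⁻³)/(−1.35×10⁻⁴ × 1.24) = −8.95 m/s
|V_g| = √(u_g² + v_g²) = 22.2 m/s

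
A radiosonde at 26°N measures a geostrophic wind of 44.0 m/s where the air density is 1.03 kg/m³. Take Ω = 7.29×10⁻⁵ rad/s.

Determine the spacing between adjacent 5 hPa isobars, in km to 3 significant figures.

173 km

Coriolis parameter at 26°N:
f = 2Ω sin φ = 2 × 7.29×10⁻⁵ × sin 26° = 6.39×10⁻⁵ s⁻¹
Geostrophic balance rearranged: |∂P/∂n| = f ρ V_g
|∂P/∂n| = 6.39×10⁻⁵ × 1.03 × 44.0 = 2.90×10⁻³ Pa/m
Isobar spacing: Δn = ΔP/|∂P/∂n| = 500 Pa / 2.90×10⁻³ Pa/m = 172616 m ≈ 173 km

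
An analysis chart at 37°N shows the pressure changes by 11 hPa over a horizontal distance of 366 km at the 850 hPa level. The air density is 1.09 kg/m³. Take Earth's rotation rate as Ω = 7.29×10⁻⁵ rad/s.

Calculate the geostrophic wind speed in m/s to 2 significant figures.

31 m/s

Coriolis parameter at 37°N:
f = 2Ω sin φ = 2 × 7.29×10⁻⁵ × sin 37° = 8.77×10⁻⁵ s⁻¹
Pressure gradient: |∂P/∂n| = 1100 Pa / 366000 m = 3.01×10⁻³ Pa/m
Geostrophic balance (pressure-gradient force = Coriolis force):
V_g = (1/(fρ)) |∂P/∂n| = 3.01×10⁻³ / (8.77×10⁻⁵ × 1.09) = 31.4 m/s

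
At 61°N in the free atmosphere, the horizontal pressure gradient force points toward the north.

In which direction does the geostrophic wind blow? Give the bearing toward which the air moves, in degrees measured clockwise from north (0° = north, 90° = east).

090°

The pressure-gradient force points toward the north (bearing 000°).
Geostrophic balance: in the Northern Hemisphere the Coriolis force deflects motion to the right, so the geostrophic wind blows 90° to the right of the pressure-gradient force (low pressure on the left).
Rotating 000° by 90° clockwise gives 090° — the wind blows toward the east.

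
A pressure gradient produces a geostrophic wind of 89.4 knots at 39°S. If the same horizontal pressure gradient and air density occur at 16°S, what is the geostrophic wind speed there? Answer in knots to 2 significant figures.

With the same pressure gradient and density, V_g ∝ 1/f ∝ 1/sin φ.
V₂ = V₁ · sin φ₁ / sin φ₂ = 89.4 × sin 39° / sin 16°
V₂ = 89.4 × 0.6293/0.2756 = 200 knots

200 knots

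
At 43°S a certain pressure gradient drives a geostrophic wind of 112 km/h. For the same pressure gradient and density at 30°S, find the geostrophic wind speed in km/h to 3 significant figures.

With the same pressure gradient and density, V_g ∝ 1/f ∝ 1/sin φ.
V₂ = V₁ · sin φ₁ / sin φ₂ = 112 × sin 43° / sin 30°
V₂ = 112 × 0.6820/0.5000 = 153 km/h

153 km/h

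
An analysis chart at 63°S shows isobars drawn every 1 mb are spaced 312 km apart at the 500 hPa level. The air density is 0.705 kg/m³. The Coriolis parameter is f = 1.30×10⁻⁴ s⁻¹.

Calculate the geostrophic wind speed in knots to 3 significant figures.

6.80 knots

Pressure gradient: |∂P/∂n| = 100 Pa / 312000 m = 3.21×10⁻⁴ Pa/m
Geostrophic balance (pressure-gradient force = Coriolis force):
V_g = (1/(fρ)) |∂P/∂n| = 3.21×10⁻⁴ / (1.30×10⁻⁴ × 0.705) = 3.50 m/s
Converting: 3.50 m/s × 1.944 = 6.80 knots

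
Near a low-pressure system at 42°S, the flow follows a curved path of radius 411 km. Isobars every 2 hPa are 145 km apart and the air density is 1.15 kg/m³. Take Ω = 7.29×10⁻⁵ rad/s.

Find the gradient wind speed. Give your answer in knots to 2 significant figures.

19 knots

Coriolis parameter at 42°S:
f = 2Ω sin φ = 2 × 7.29×10⁻⁵ × sin 42° = 9.76×10⁻⁵ s⁻¹
Pressure gradient: |∂P/∂n| = 200 Pa / 145000 m = 1.38×10⁻³ Pa/m
Geostrophic speed: V_g = |∂P/∂n|/(fρ) = 1.38×10⁻³/(9.76×10⁻⁵ × 1.15) = 12.3 m/s
Around a low, centrifugal force acts outward with Coriolis, so pressure-gradient force balances both:
(1/ρ)|∂P/∂n| = fV + V²/R  →  V² + fR·V − fR·V_g = 0
With fR = 9.76×10⁻⁵ × 411×10³ m = 40.1 m/s:
V = [−fR + √((fR)² + 4 fR V_g)]/2 = [−40.1 + √(40.1² + 4×40.1×12.3)]/2 = 9.87 m/s
Subgeostrophic (V < V_g = 12.3 m/s), as expected around a low.
Converting: 9.87 m/s × 1.944 = 19 knots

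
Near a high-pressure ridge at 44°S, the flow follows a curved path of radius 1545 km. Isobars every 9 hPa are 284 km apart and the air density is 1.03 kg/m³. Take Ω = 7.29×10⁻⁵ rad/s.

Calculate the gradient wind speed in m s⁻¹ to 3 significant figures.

41.3 m s⁻¹

Coriolis parameter at 44°S:
f = 2Ω sin φ = 2 × 7.29×10⁻⁵ × sin 44° = 1.01×10⁻⁴ s⁻¹
Pressure gradient: |∂P/∂n| = 900 Pa / 284000 m = 3.17×10⁻³ Pa/m
Geostrophic speed: V_g = |∂P/∂n|/(fρ) = 3.17×10⁻³/(1.01×10⁻⁴ × 1.03) = 30.4 m/s
Around a high, pressure-gradient force acts outward with centrifugal, so Coriolis balances both:
fV = (1/ρ)|∂P/∂n| + V²/R  →  V² − fR·V + fR·V_g = 0
With fR = 1.01×10⁻⁴ × 1545×10³ m = 156 m/s:
V = [fR − √((fR)² − 4 fR V_g)]/2 = [156 − √(156² − 4×156×30.4)]/2 = 41.3 m/s
Supergeostrophic (V > V_g = 30.4 m/s), as expected around a high.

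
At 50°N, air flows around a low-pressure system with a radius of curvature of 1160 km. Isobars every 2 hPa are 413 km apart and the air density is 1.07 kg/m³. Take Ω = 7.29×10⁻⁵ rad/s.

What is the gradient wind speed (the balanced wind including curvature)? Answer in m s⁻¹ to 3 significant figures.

Coriolis parameter at 50°N:
f = 2Ω sin φ = 2 × 7.29×10⁻⁵ × sin 50° = 1.12×10⁻⁴ s⁻¹
Pressure gradient: |∂P/∂n| = 200 Pa / 413000 m = 4.84×10⁻⁴ Pa/m
Geostrophic speed: V_g = |∂P/∂n|/(fρ) = 4.84×10⁻⁴/(1.12×10⁻⁴ × 1.07) = 4.05 m/s
Around a low, centrifugal force acts outward with Coriolis, so pressure-gradient force balances both:
(1/ρ)|∂P/∂n| = fV + V²/R  →  V² + fR·V − fR·V_g = 0
With fR = 1.12×10⁻⁴ × 1160×10³ m = 130 m/s:
V = [−fR + √((fR)² + 4 fR V_g)]/2 = [−130 + √(130² + 4×130×4.05)]/2 = 3.93 m/s
Subgeostrophic (V < V_g = 4.05 m/s), as expected around a low.

3.93 m s⁻¹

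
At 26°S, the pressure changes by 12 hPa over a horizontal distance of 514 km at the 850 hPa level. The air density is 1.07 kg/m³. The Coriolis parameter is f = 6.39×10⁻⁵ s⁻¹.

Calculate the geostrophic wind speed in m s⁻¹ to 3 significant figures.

Pressure gradient: |∂P/∂n| = 1200 Pa / 514000 m = 2.33×10⁻³ Pa/m
Geostrophic balance (pressure-gradient force = Coriolis force):
V_g = (1/(fρ)) |∂P/∂n| = 2.33×10⁻³ / (6.39×10⁻⁵ × 1.07) = 34.1 m/s

34.1 m s⁻¹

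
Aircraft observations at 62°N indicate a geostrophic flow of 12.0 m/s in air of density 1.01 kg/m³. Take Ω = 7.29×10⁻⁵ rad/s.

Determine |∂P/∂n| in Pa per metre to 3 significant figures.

Coriolis parameter at 62°N:
f = 2Ω sin φ = 2 × 7.29×10⁻⁵ × sin 62° = 1.29×10⁻⁴ s⁻¹
Geostrophic balance rearranged: |∂P/∂n| = f ρ V_g
|∂P/∂n| = 1.29×10⁻⁴ × 1.01 × 12.0 = 1.56×10⁻³ Pa/m

1.56×10⁻³ Pa/m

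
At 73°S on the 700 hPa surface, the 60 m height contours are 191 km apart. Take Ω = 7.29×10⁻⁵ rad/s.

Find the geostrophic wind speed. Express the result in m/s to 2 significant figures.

Coriolis parameter at 73°S:
f = 2Ω sin φ = 2 × 7.29×10⁻⁵ × sin 73° = 1.39×10⁻⁴ s⁻¹
Height gradient: |∂Z/∂n| = 60 m / 191000 m = 3.14×10⁻⁴
On a pressure surface, geostrophic balance gives V_g = (g/f)|∂Z/∂n|:
V_g = 9.81 × 3.14×10⁻⁴ / 1.39×10⁻⁴ = 22.1 m/s

22 m/s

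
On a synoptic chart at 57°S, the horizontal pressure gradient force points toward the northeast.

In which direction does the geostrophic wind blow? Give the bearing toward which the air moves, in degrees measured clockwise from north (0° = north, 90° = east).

315°

The pressure-gradient force points toward the northeast (bearing 045°).
Geostrophic balance: in the Southern Hemisphere the Coriolis force deflects motion to the left, so the geostrophic wind blows 90° to the left of the pressure-gradient force (low pressure on the right).
Rotating 045° by 90° counterclockwise gives 315° — the wind blows toward the northwest.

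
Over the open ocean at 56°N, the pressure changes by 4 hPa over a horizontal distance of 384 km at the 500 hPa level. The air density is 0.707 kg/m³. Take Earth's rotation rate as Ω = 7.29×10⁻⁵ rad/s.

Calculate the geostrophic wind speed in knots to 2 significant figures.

Coriolis parameter at 56°N:
f = 2Ω sin φ = 2 × 7.29×10⁻⁵ × sin 56° = 1.21×10⁻⁴ s⁻¹
Pressure gradient: |∂P/∂n| = 400 Pa / 384000 m = 1.04×10⁻³ Pa/m
Geostrophic balance (pressure-gradient force = Coriolis force):
V_g = (1/(fρ)) |∂P/∂n| = 1.04×10⁻³ / (1.21×10⁻⁴ × 0.707) = 12.2 m/s
Converting: 12.2 m/s × 1.944 = 24 knots

24 knots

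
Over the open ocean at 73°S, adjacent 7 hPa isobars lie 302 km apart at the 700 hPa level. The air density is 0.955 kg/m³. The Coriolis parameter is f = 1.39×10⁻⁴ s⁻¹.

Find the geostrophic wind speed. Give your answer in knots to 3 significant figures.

Pressure gradient: |∂P/∂n| = 700 Pa / 302000 m = 2.32×10⁻³ Pa/m
Geostrophic balance (pressure-gradient force = Coriolis force):
V_g = (1/(fρ)) |∂P/∂n| = 2.32×10⁻³ / (1.39×10⁻⁴ × 0.955) = 17.5 m/s
Converting: 17.5 m/s × 1.944 = 33.9 knots

33.9 knots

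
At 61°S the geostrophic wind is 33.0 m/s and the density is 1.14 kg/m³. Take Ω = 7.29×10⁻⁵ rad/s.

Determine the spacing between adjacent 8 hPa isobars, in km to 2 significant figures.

Coriolis parameter at 61°S:
f = 2Ω sin φ = 2 × 7.29×10⁻⁵ × sin 61° = 1.28×10⁻⁴ s⁻¹
Geostrophic balance rearranged: |∂P/∂n| = f ρ V_g
|∂P/∂n| = 1.28×10⁻⁴ × 1.14 × 33.0 = 4.80×10⁻³ Pa/m
Isobar spacing: Δn = ΔP/|∂P/∂n| = 800 Pa / 4.80×10⁻³ Pa/m = 166761 m ≈ 170 km

170 km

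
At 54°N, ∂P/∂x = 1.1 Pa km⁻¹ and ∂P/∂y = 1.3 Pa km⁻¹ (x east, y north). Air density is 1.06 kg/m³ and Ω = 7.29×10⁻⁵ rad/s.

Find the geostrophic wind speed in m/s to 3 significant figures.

13.6 m/s

Coriolis parameter at 54°N:
f = 2Ω sin φ = 2 × 7.29×10⁻⁵ × sin 54° = 1.18×10⁻⁴ s⁻¹
Component geostrophic relations (x east, y north):
u_g = −(1/(fρ)) ∂P/∂y,  v_g = (1/(fρ)) ∂P/∂x
u_g = −(1.3×10⁻³)/(1.18×10⁻⁴ × 1.06) = −10.4 m/s;  v_g = (1.1×10⁻³)/(1.18×10⁻⁴ × 1.06) = 8.80 m/s
|V_g| = √(u_g² + v_g²) = 13.6 m/s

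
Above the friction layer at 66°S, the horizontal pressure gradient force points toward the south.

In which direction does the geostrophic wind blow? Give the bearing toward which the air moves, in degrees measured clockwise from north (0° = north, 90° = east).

The pressure-gradient force points toward the south (bearing 180°).
Geostrophic balance: in the Southern Hemisphere the Coriolis force deflects motion to the left, so the geostrophic wind blows 90° to the left of the pressure-gradient force (low pressure on the right).
Rotating 180° by 90° counterclockwise gives 090° — the wind blows toward the east.

090°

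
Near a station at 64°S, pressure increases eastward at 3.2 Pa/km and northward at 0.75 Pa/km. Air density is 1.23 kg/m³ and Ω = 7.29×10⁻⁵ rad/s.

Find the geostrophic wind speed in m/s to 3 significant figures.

Coriolis parameter at 64°S:
f = 2Ω sin φ = 2 × 7.29×10⁻⁵ × sin 64° = 1.31×10⁻⁴ s⁻¹
In the Southern Hemisphere f is negative: f = −1.31×10⁻⁴ s⁻¹.
Component geostrophic relations (x east, y north):
u_g = −(1/(fρ)) ∂P/∂y,  v_g = (1/(fρ)) ∂P/∂x
u_g = −(0.75×10⁻³)/(−1.31×10⁻⁴ × 1.23) = 4.65 m/s;  v_g = (3.2×10⁻³)/(−1.31×10⁻⁴ × 1.23) = −19.9 m/s
|V_g| = √(u_g² + v_g²) = 20.4 m/s

20.4 m/s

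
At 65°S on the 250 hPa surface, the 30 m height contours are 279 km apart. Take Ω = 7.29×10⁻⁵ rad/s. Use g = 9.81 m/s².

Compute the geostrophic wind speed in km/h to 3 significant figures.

28.7 km/h

Coriolis parameter at 65°S:
f = 2Ω sin φ = 2 × 7.29×10⁻⁵ × sin 65° = 1.32×10⁻⁴ s⁻¹
Height gradient: |∂Z/∂n| = 30 m / 279000 m = 1.08×10⁻⁴
On a pressure surface, geostrophic balance gives V_g = (g/f)|∂Z/∂n|:
V_g = 9.81 × 1.08×10⁻⁴ / 1.32×10⁻⁴ = 7.98 m/s
Converting: 7.98 m/s × 3.6 = 28.7 km/h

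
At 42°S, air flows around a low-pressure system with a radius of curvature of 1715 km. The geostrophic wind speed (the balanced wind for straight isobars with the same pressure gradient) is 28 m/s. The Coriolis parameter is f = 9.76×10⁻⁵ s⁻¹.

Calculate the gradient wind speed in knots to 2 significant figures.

Around a low, centrifugal force acts outward with Coriolis, so pressure-gradient force balances both:
(1/ρ)|∂P/∂n| = fV + V²/R  →  V² + fR·V − fR·V_g = 0
With fR = 9.76×10⁻⁵ × 1715×10³ m = 167 m/s:
V = [−fR + √((fR)² + 4 fR V_g)]/2 = [−167 + √(167² + 4×167×28)]/2 = 24.4 m/s
Subgeostrophic (V < V_g = 28 m/s), as expected around a low.
Converting: 24.4 m/s × 1.944 = 47 knots

47 knots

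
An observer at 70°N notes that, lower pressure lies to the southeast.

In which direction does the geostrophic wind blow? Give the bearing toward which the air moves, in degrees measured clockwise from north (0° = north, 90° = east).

The pressure-gradient force points toward the southeast (bearing 135°).
Geostrophic balance: in the Northern Hemisphere the Coriolis force deflects motion to the right, so the geostrophic wind blows 90° to the right of the pressure-gradient force (low pressure on the left).
Rotating 135° by 90° clockwise gives 225° — the wind blows toward the southwest.

225°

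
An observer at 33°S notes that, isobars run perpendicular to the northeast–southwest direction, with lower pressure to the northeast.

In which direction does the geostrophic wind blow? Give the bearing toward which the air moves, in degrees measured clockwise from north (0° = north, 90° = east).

315°

The pressure-gradient force points toward the northeast (bearing 045°).
Geostrophic balance: in the Southern Hemisphere the Coriolis force deflects motion to the left, so the geostrophic wind blows 90° to the left of the pressure-gradient force (low pressure on the right).
Rotating 045° by 90° counterclockwise gives 315° — the wind blows toward the northwest.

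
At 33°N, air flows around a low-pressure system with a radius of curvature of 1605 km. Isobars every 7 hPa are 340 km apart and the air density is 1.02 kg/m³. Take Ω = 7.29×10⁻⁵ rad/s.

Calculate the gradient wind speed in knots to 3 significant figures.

42.2 knots

Coriolis parameter at 33°N:
f = 2Ω sin φ = 2 × 7.29×10⁻⁵ × sin 33° = 7.94×10⁻⁵ s⁻¹
Pressure gradient: |∂P/∂n| = 700 Pa / 340000 m = 2.06×10⁻³ Pa/m
Geostrophic speed: V_g = |∂P/∂n|/(fρ) = 2.06×10⁻³/(7.94×10⁻⁵ × 1.02) = 25.4 m/s
Around a low, centrifugal force acts outward with Coriolis, so pressure-gradient force balances both:
(1/ρ)|∂P/∂n| = fV + V²/R  →  V² + fR·V − fR·V_g = 0
With fR = 7.94×10⁻⁵ × 1605×10³ m = 127 m/s:
V = [−fR + √((fR)² + 4 fR V_g)]/2 = [−127 + √(127² + 4×127×25.4)]/2 = 21.7 m/s
Subgeostrophic (V < V_g = 25.4 m/s), as expected around a low.
Converting: 21.7 m/s × 1.944 = 42.2 knots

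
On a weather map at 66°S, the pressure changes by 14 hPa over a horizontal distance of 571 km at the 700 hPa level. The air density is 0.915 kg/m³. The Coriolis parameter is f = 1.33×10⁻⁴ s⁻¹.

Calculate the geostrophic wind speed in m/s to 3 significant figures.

20.1 m/s

Pressure gradient: |∂P/∂n| = 1400 Pa / 571000 m = 2.45×10⁻³ Pa/m
Geostrophic balance (pressure-gradient force = Coriolis force):
V_g = (1/(fρ)) |∂P/∂n| = 2.45×10⁻³ / (1.33×10⁻⁴ × 0.915) = 20.1 m/s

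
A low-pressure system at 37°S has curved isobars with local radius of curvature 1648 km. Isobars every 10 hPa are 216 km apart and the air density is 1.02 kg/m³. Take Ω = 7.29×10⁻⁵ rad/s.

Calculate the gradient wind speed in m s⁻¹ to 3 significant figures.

40.4 m s⁻¹

Coriolis parameter at 37°S:
f = 2Ω sin φ = 2 × 7.29×10⁻⁵ × sin 37° = 8.77×10⁻⁵ s⁻¹
Pressure gradient: |∂P/∂n| = 1000 Pa / 216000 m = 4.63×10⁻³ Pa/m
Geostrophic speed: V_g = |∂P/∂n|/(fρ) = 4.63×10⁻³/(8.77×10⁻⁵ × 1.02) = 51.7 m/s
Around a low, centrifugal force acts outward with Coriolis, so pressure-gradient force balances both:
(1/ρ)|∂P/∂n| = fV + V²/R  →  V² + fR·V − fR·V_g = 0
With fR = 8.77×10⁻⁵ × 1648×10³ m = 145 m/s:
V = [−fR + √((fR)² + 4 fR V_g)]/2 = [−145 + √(145² + 4×145×51.7)]/2 = 40.4 m/s
Subgeostrophic (V < V_g = 51.7 m/s), as expected around a low.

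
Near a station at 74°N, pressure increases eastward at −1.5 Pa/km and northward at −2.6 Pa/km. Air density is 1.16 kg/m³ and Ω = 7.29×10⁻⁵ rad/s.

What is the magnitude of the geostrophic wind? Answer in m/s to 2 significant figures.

Coriolis parameter at 74°N:
f = 2Ω sin φ = 2 × 7.29×10⁻⁵ × sin 74° = 1.40×10⁻⁴ s⁻¹
Component geostrophic relations (x east, y north):
u_g = −(1/(fρ)) ∂P/∂y,  v_g = (1/(fρ)) ∂P/∂x
u_g = −(−2.6×10⁻³)/(1.40×10⁻⁴ × 1.16) = 16.0 m/s;  v_g = (−1.5×10⁻³)/(1.40×10⁻⁴ × 1.16) = −9.23 m/s
|V_g| = √(u_g² + v_g²) = 18.5 m/s

18 m/s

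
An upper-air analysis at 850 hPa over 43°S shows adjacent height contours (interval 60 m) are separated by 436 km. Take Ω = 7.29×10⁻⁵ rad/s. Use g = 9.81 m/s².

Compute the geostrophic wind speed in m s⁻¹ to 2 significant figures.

14 m s⁻¹

Coriolis parameter at 43°S:
f = 2Ω sin φ = 2 × 7.29×10⁻⁵ × sin 43° = 9.94×10⁻⁵ s⁻¹
Height gradient: |∂Z/∂n| = 60 m / 436000 m = 1.38×10⁻⁴
On a pressure surface, geostrophic balance gives V_g = (g/f)|∂Z/∂n|:
V_g = 9.81 × 1.38×10⁻⁴ / 9.94×10⁻⁵ = 13.6 m/s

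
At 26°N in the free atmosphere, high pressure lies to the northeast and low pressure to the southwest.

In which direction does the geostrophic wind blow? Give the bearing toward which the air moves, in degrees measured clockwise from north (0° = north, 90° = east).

The pressure-gradient force points toward the southwest (bearing 225°).
Geostrophic balance: in the Northern Hemisphere the Coriolis force deflects motion to the right, so the geostrophic wind blows 90° to the right of the pressure-gradient force (low pressure on the left).
Rotating 225° by 90° clockwise gives 315° — the wind blows toward the northwest.

315°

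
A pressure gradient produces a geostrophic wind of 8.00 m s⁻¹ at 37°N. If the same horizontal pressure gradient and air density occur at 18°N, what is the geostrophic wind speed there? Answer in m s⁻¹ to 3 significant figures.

With the same pressure gradient and density, V_g ∝ 1/f ∝ 1/sin φ.
V₂ = V₁ · sin φ₁ / sin φ₂ = 8.00 × sin 37° / sin 18°
V₂ = 8.00 × 0.6018/0.3090 = 15.6 m s⁻¹

15.6 m s⁻¹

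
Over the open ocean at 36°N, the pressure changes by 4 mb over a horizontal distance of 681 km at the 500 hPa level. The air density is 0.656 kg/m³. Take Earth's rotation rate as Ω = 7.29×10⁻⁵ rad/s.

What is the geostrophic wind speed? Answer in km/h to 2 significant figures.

38 km/h

Coriolis parameter at 36°N:
f = 2Ω sin φ = 2 × 7.29×10⁻⁵ × sin 36° = 8.57×10⁻⁵ s⁻¹
Pressure gradient: |∂P/∂n| = 400 Pa / 681000 m = 5.87×10⁻⁴ Pa/m
Geostrophic balance (pressure-gradient force = Coriolis force):
V_g = (1/(fρ)) |∂P/∂n| = 5.87×10⁻⁴ / (8.57×10⁻⁵ × 0.656) = 10.4 m/s
Converting: 10.4 m/s × 3.6 = 38 km/h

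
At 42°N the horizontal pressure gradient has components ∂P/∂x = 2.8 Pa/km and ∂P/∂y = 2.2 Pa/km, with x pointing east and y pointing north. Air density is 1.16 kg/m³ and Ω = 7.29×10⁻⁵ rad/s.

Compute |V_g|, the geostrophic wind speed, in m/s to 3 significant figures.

Coriolis parameter at 42°N:
f = 2Ω sin φ = 2 × 7.29×10⁻⁵ × sin 42° = 9.76×10⁻⁵ s⁻¹
Component geostrophic relations (x east, y north):
u_g = −(1/(fρ)) ∂P/∂y,  v_g = (1/(fρ)) ∂P/∂x
u_g = −(2.2×10⁻³)/(9.76×10⁻⁵ × 1.16) = −19.4 m/s;  v_g = (2.8×10⁻³)/(9.76×10⁻⁵ × 1.16) = 24.7 m/s
|V_g| = √(u_g² + v_g²) = 31.5 m/s

31.5 m/s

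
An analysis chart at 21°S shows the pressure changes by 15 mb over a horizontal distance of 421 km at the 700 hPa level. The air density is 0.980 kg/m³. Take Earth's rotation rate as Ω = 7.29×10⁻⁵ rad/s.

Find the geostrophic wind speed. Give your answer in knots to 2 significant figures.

Coriolis parameter at 21°S:
f = 2Ω sin φ = 2 × 7.29×10⁻⁵ × sin 21° = 5.23×10⁻⁵ s⁻¹
Pressure gradient: |∂P/∂n| = 1500 Pa / 421000 m = 3.56×10⁻³ Pa/m
Geostrophic balance (pressure-gradient force = Coriolis force):
V_g = (1/(fρ)) |∂P/∂n| = 3.56×10⁻³ / (5.23×10⁻⁵ × 0.980) = 69.6 m/s
Converting: 69.6 m/s × 1.944 = 140 knots

140 knots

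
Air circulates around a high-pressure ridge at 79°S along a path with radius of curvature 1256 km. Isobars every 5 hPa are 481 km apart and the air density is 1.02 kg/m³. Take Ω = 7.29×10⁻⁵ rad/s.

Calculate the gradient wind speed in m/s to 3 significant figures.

Coriolis parameter at 79°S:
f = 2Ω sin φ = 2 × 7.29×10⁻⁵ × sin 79° = 1.43×10⁻⁴ s⁻¹
Pressure gradient: |∂P/∂n| = 500 Pa / 481000 m = 1.04×10⁻³ Pa/m
Geostrophic speed: V_g = |∂P/∂n|/(fρ) = 1.04×10⁻³/(1.43×10⁻⁴ × 1.02) = 7.12 m/s
Around a high, pressure-gradient force acts outward with centrifugal, so Coriolis balances both:
fV = (1/ρ)|∂P/∂n| + V²/R  →  V² − fR·V + fR·V_g = 0
With fR = 1.43×10⁻⁴ × 1256×10³ m = 180 m/s:
V = [fR − √((fR)² − 4 fR V_g)]/2 = [180 − √(180² − 4×180×7.12)]/2 = 7.43 m/s
Supergeostrophic (V > V_g = 7.12 m/s), as expected around a high.

7.43 m/s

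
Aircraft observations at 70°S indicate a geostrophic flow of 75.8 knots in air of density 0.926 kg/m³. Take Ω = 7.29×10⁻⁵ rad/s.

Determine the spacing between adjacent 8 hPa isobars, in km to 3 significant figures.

Coriolis parameter at 70°S:
f = 2Ω sin φ = 2 × 7.29×10⁻⁵ × sin 70° = 1.37×10⁻⁴ s⁻¹
Wind speed in SI: 75.8 knots = 39.0 m/s
Geostrophic balance rearranged: |∂P/∂n| = f ρ V_g
|∂P/∂n| = 1.37×10⁻⁴ × 0.926 × 39.0 = 4.95×10⁻³ Pa/m
Isobar spacing: Δn = ΔP/|∂P/∂n| = 800 Pa / 4.95×10⁻³ Pa/m = 161707 m ≈ 162 km

162 km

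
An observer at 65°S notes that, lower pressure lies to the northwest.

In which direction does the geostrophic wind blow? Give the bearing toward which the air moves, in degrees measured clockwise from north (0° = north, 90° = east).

The pressure-gradient force points toward the northwest (bearing 315°).
Geostrophic balance: in the Southern Hemisphere the Coriolis force deflects motion to the left, so the geostrophic wind blows 90° to the left of the pressure-gradient force (low pressure on the right).
Rotating 315° by 90° counterclockwise gives 225° — the wind blows toward the southwest.

225°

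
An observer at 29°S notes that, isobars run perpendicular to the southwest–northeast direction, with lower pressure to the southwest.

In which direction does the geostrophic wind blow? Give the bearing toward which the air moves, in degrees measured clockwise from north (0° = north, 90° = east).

The pressure-gradient force points toward the southwest (bearing 225°).
Geostrophic balance: in the Southern Hemisphere the Coriolis force deflects motion to the left, so the geostrophic wind blows 90° to the left of the pressure-gradient force (low pressure on the right).
Rotating 225° by 90° counterclockwise gives 135° — the wind blows toward the southeast.

135°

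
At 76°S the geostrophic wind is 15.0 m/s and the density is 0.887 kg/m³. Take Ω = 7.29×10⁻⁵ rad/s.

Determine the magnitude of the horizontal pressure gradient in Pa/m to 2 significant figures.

Coriolis parameter at 76°S:
f = 2Ω sin φ = 2 × 7.29×10⁻⁵ × sin 76° = 1.41×10⁻⁴ s⁻¹
Geostrophic balance rearranged: |∂P/∂n| = f ρ V_g
|∂P/∂n| = 1.41×10⁻⁴ × 0.887 × 15.0 = 1.88×10⁻³ Pa/m

1.9×10⁻³ Pa/m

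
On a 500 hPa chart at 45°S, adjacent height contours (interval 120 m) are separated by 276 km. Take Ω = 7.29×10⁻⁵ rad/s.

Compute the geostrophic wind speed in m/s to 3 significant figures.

Coriolis parameter at 45°S:
f = 2Ω sin φ = 2 × 7.29×10⁻⁵ × sin 45° = 1.03×10⁻⁴ s⁻¹
Height gradient: |∂Z/∂n| = 120 m / 276000 m = 4.35×10⁻⁴
On a pressure surface, geostrophic balance gives V_g = (g/f)|∂Z/∂n|:
V_g = 9.81 × 4.35×10⁻⁴ / 1.03×10⁻⁴ = 41.4 m/s

41.4 m/s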